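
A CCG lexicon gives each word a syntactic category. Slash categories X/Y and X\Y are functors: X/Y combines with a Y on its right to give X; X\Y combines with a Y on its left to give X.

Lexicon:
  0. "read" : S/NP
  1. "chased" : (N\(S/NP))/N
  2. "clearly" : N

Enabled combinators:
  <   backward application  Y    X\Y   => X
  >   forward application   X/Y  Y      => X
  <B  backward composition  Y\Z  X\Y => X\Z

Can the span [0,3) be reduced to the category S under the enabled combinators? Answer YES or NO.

S/NP (N\(S/NP))/N N
CKY chart[0,3] = {N}; S ∉ chart

NO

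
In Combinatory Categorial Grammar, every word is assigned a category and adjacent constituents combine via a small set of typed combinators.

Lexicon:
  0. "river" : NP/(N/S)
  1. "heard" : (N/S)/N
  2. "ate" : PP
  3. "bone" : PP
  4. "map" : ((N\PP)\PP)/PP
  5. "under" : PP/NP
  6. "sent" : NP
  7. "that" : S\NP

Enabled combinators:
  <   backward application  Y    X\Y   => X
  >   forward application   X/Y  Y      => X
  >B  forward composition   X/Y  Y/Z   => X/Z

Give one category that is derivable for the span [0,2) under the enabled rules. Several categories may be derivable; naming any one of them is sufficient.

NP/N

[0,8] S   <
  [0,7] NP   >
    [0,2] NP/N   >B
      [0,1] "river" : NP/(N/S)
      [1,2] "heard" : (N/S)/N
    [2,7] N   <
      [2,3] "ate" : PP
      [3,7] N\PP   <
        [3,4] "bone" : PP
        [4,7] (N\PP)\PP   >
          [4,5] "map" : ((N\PP)\PP)/PP
          [5,7] PP   >
            [5,6] "under" : PP/NP
            [6,7] "sent" : NP
  [7,8] "that" : S\NP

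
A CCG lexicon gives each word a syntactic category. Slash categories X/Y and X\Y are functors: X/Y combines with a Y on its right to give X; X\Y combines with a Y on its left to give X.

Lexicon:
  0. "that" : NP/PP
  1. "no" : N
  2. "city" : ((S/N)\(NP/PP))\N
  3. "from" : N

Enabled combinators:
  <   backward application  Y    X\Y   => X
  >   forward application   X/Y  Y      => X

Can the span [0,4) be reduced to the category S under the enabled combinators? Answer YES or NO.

YES

[0,4] S   >
  [0,3] S/N   <
    [0,1] "that" : NP/PP
    [1,3] (S/N)\(NP/PP)   <
      [1,2] "no" : N
      [2,3] "city" : ((S/N)\(NP/PP))\N
  [3,4] "from" : N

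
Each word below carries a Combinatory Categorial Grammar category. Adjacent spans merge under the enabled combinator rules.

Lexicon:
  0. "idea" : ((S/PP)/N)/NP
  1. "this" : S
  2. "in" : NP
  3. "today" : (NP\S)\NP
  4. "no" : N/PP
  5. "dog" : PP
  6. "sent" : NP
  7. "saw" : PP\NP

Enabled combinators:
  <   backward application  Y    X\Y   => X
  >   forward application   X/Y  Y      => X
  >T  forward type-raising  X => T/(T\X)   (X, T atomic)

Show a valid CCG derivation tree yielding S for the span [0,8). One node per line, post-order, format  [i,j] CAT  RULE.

[0,8] S   >
  [0,6] S/PP   >
    [0,4] (S/PP)/N   >
      [0,1] "idea" : ((S/PP)/N)/NP
      [1,4] NP   <
        [1,2] "this" : S
        [2,4] NP\S   <
          [2,3] "in" : NP
          [3,4] "today" : (NP\S)\NP
    [4,6] N   >
      [4,5] "no" : N/PP
      [5,6] "dog" : PP
  [6,8] PP   <
    [6,7] "sent" : NP
    [7,8] "saw" : PP\NP

[0,1] ((S/PP)/N)/NP  lex  "idea"
[1,2] S  lex  "this"
[2,3] NP  lex  "in"
[3,4] (NP\S)\NP  lex  "today"
[2,4] NP\S  <  k=3
[1,4] NP  <  k=2
[0,4] (S/PP)/N  >  k=1
[4,5] N/PP  lex  "no"
[5,6] PP  lex  "dog"
[4,6] N  >  k=5
[0,6] S/PP  >  k=4
[6,7] NP  lex  "sent"
[7,8] PP\NP  lex  "saw"
[6,8] PP  <  k=7
[0,8] S  >  k=6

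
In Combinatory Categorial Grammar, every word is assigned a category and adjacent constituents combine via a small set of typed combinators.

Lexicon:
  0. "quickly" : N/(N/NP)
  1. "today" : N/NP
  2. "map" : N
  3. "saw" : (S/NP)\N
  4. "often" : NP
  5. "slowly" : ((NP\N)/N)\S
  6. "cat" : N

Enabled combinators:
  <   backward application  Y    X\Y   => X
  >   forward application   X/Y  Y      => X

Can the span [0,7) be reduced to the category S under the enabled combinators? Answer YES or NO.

N/(N/NP) N/NP N (S/NP)\N NP ((NP\N)/N)\S N
CKY chart[0,7] = {NP}; S ∉ chart

NO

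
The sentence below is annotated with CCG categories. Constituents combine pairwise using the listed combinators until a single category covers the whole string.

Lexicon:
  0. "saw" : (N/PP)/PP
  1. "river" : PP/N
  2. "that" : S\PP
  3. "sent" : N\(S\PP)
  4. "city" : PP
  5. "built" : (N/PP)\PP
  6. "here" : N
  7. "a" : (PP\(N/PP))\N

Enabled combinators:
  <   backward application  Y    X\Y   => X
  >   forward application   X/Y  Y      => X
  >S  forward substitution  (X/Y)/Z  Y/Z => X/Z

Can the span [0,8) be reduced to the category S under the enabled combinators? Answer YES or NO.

NO

(N/PP)/PP PP/N S\PP N\(S\PP) PP (N/PP)\PP N (PP\(N/PP))\N
CKY chart[0,8] = {N}; S ∉ chart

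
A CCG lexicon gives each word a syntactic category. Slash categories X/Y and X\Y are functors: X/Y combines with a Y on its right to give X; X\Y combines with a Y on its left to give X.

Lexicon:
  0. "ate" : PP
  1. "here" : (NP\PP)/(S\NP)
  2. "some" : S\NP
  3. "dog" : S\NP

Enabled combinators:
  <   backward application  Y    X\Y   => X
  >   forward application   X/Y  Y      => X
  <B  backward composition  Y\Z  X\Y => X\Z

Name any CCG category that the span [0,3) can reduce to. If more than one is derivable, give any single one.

NP

[0,4] S   <
  [0,3] NP   <
    [0,1] "ate" : PP
    [1,3] NP\PP   >
      [1,2] "here" : (NP\PP)/(S\NP)
      [2,3] "some" : S\NP
  [3,4] "dog" : S\NP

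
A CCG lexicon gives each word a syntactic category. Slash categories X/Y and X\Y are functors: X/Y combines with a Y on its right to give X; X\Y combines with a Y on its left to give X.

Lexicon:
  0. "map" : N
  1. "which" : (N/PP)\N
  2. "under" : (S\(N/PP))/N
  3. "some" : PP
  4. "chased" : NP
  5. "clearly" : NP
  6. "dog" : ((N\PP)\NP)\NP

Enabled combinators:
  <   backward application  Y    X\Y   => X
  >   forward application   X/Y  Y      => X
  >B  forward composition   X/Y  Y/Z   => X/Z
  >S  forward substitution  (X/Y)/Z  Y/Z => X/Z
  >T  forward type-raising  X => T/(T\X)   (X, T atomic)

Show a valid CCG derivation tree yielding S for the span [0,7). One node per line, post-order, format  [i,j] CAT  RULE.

[0,1] N  lex  "map"
[1,2] (N/PP)\N  lex  "which"
[0,2] N/PP  <  k=1
[2,3] (S\(N/PP))/N  lex  "under"
[3,4] PP  lex  "some"
[3,4] N/(N\PP)  >T
[4,5] NP  lex  "chased"
[5,6] NP  lex  "clearly"
[6,7] ((N\PP)\NP)\NP  lex  "dog"
[5,7] (N\PP)\NP  <  k=6
[4,7] N\PP  <  k=5
[3,7] N  >  k=4
[2,7] S\(N/PP)  >  k=3
[0,7] S  <  k=2

[0,7] S   <
  [0,2] N/PP   <
    [0,1] "map" : N
    [1,2] "which" : (N/PP)\N
  [2,7] S\(N/PP)   >
    [2,3] "under" : (S\(N/PP))/N
    [3,7] N   >
      [3,4] N/(N\PP)   >T
        [3,4] "some" : PP
      [4,7] N\PP   <
        [4,5] "chased" : NP
        [5,7] (N\PP)\NP   <
          [5,6] "clearly" : NP
          [6,7] "dog" : ((N\PP)\NP)\NP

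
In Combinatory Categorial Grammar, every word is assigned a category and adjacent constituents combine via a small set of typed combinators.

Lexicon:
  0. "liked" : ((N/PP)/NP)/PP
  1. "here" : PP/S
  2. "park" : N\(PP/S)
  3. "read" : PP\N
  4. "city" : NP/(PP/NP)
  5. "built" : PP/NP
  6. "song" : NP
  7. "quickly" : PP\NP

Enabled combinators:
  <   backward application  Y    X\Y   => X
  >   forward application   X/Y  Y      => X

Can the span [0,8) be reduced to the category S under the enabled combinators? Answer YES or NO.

((N/PP)/NP)/PP PP/S N\(PP/S) PP\N NP/(PP/NP) PP/NP NP PP\NP
CKY chart[0,8] = {N}; S ∉ chart

NO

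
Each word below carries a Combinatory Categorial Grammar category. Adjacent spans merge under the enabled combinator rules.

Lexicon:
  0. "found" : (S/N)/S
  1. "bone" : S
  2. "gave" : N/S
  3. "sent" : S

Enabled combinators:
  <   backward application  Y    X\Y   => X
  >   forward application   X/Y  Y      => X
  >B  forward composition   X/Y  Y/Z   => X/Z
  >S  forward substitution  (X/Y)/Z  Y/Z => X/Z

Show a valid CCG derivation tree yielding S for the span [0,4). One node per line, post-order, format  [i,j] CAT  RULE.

[0,1] (S/N)/S  lex  "found"
[1,2] S  lex  "bone"
[0,2] S/N  >  k=1
[2,3] N/S  lex  "gave"
[3,4] S  lex  "sent"
[2,4] N  >  k=3
[0,4] S  >  k=2

[0,4] S   >
  [0,2] S/N   >
    [0,1] "found" : (S/N)/S
    [1,2] "bone" : S
  [2,4] N   >
    [2,3] "gave" : N/S
    [3,4] "sent" : S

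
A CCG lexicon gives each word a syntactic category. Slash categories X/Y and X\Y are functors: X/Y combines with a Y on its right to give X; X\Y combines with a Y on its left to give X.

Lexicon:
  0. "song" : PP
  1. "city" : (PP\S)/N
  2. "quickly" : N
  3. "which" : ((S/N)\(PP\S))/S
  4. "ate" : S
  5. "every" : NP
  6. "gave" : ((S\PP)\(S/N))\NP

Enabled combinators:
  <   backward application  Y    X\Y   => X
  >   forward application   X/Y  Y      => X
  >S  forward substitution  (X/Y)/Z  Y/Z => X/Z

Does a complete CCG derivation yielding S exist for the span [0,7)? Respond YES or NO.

YES

[0,7] S   <
  [0,1] "song" : PP
  [1,7] S\PP   <
    [1,5] S/N   <
      [1,3] PP\S   >
        [1,2] "city" : (PP\S)/N
        [2,3] "quickly" : N
      [3,5] (S/N)\(PP\S)   >
        [3,4] "which" : ((S/N)\(PP\S))/S
        [4,5] "ate" : S
    [5,7] (S\PP)\(S/N)   <
      [5,6] "every" : NP
      [6,7] "gave" : ((S\PP)\(S/N))\NP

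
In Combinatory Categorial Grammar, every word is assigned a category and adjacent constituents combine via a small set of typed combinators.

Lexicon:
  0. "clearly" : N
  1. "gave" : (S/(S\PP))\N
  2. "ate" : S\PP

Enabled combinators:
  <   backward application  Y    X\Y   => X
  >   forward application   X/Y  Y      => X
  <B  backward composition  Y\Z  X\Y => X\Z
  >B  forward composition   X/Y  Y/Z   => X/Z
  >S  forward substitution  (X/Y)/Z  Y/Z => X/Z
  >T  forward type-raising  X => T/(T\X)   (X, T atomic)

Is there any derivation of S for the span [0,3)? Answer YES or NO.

YES

[0,3] S   >
  [0,2] S/(S\PP)   <
    [0,1] "clearly" : N
    [1,2] "gave" : (S/(S\PP))\N
  [2,3] "ate" : S\PP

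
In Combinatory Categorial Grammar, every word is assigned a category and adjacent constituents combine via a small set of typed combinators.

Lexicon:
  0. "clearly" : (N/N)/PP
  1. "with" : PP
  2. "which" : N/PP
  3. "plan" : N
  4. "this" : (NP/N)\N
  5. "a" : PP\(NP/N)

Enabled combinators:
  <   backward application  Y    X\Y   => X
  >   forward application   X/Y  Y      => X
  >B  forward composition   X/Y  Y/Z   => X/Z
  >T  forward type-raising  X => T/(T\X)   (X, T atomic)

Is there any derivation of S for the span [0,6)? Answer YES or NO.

(N/N)/PP PP N/PP N (NP/N)\N PP\(NP/N)
CKY chart[0,6] = {N, N/(N\N), N/(PP\PP), NP/(NP\N), PP/(PP\N), S/(S\N)}; S ∉ chart

NO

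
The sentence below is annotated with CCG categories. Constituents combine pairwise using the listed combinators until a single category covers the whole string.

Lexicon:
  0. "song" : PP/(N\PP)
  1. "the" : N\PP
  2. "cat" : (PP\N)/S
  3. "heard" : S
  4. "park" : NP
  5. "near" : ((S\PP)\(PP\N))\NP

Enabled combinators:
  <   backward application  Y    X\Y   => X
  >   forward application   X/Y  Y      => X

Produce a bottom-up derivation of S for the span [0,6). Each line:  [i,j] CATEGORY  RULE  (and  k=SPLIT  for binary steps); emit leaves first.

[0,6] S   <
  [0,2] PP   >
    [0,1] "song" : PP/(N\PP)
    [1,2] "the" : N\PP
  [2,6] S\PP   <
    [2,4] PP\N   >
      [2,3] "cat" : (PP\N)/S
      [3,4] "heard" : S
    [4,6] (S\PP)\(PP\N)   <
      [4,5] "park" : NP
      [5,6] "near" : ((S\PP)\(PP\N))\NP

[0,1] PP/(N\PP)  lex  "song"
[1,2] N\PP  lex  "the"
[0,2] PP  >  k=1
[2,3] (PP\N)/S  lex  "cat"
[3,4] S  lex  "heard"
[2,4] PP\N  >  k=3
[4,5] NP  lex  "park"
[5,6] ((S\PP)\(PP\N))\NP  lex  "near"
[4,6] (S\PP)\(PP\N)  <  k=5
[2,6] S\PP  <  k=4
[0,6] S  <  k=2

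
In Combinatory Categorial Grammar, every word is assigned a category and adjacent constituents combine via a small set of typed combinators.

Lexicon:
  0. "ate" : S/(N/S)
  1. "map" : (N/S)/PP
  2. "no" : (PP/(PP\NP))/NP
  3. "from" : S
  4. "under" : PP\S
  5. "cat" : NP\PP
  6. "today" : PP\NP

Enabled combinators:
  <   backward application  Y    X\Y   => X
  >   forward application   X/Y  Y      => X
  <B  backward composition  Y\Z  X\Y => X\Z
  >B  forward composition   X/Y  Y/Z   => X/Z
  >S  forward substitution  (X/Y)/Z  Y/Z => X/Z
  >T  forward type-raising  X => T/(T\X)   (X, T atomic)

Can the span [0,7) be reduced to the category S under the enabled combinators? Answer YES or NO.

[0,7] S   >
  [0,2] S/PP   >B
    [0,1] "ate" : S/(N/S)
    [1,2] "map" : (N/S)/PP
  [2,7] PP   >
    [2,6] PP/(PP\NP)   >
      [2,3] "no" : (PP/(PP\NP))/NP
      [3,6] NP   <
        [3,5] PP   >
          [3,4] PP/(PP\S)   >T
            [3,4] "from" : S
          [4,5] "under" : PP\S
        [5,6] "cat" : NP\PP
    [6,7] "today" : PP\NP

YES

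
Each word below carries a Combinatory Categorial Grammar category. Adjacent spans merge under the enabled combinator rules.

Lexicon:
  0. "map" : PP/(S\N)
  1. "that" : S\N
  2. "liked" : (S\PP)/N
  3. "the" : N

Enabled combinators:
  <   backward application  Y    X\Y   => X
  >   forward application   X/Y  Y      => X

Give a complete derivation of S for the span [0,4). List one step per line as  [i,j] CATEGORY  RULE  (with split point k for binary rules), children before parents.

[0,4] S   <
  [0,2] PP   >
    [0,1] "map" : PP/(S\N)
    [1,2] "that" : S\N
  [2,4] S\PP   >
    [2,3] "liked" : (S\PP)/N
    [3,4] "the" : N

[0,1] PP/(S\N)  lex  "map"
[1,2] S\N  lex  "that"
[0,2] PP  >  k=1
[2,3] (S\PP)/N  lex  "liked"
[3,4] N  lex  "the"
[2,4] S\PP  >  k=3
[0,4] S  <  k=2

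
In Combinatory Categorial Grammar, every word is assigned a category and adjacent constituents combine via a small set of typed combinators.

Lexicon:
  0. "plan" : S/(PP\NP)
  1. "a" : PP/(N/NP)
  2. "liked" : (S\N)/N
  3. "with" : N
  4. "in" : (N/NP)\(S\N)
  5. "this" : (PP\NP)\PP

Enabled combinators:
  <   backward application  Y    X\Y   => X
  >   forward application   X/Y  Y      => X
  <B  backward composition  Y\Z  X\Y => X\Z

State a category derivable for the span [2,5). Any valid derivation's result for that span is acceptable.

[0,6] S   >
  [0,1] "plan" : S/(PP\NP)
  [1,6] PP\NP   <
    [1,5] PP   >
      [1,2] "a" : PP/(N/NP)
      [2,5] N/NP   <
        [2,4] S\N   >
          [2,3] "liked" : (S\N)/N
          [3,4] "with" : N
        [4,5] "in" : (N/NP)\(S\N)
    [5,6] "this" : (PP\NP)\PP

N/NP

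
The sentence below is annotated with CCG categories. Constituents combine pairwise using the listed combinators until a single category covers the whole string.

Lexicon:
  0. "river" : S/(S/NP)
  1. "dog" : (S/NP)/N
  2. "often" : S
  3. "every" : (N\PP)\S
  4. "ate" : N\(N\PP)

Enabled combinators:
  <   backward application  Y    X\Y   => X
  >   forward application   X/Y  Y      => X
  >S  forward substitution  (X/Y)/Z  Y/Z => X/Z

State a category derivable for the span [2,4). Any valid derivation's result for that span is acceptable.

N\PP

[0,5] S   >
  [0,1] "river" : S/(S/NP)
  [1,5] S/NP   >
    [1,2] "dog" : (S/NP)/N
    [2,5] N   <
      [2,4] N\PP   <
        [2,3] "often" : S
        [3,4] "every" : (N\PP)\S
      [4,5] "ate" : N\(N\PP)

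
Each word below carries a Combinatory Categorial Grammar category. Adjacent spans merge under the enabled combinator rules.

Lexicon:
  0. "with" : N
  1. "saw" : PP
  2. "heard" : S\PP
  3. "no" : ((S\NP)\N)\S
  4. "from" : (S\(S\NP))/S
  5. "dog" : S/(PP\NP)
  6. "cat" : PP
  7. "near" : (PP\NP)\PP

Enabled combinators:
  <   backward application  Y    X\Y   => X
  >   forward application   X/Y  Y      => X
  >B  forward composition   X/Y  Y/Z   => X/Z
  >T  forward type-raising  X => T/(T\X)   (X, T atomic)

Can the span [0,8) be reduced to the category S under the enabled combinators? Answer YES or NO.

YES

[0,8] S   <
  [0,4] S\NP   <
    [0,1] "with" : N
    [1,4] (S\NP)\N   <
      [1,3] S   >
        [1,2] S/(S\PP)   >T
          [1,2] "saw" : PP
        [2,3] "heard" : S\PP
      [3,4] "no" : ((S\NP)\N)\S
  [4,8] S\(S\NP)   >
    [4,5] "from" : (S\(S\NP))/S
    [5,8] S   >
      [5,6] "dog" : S/(PP\NP)
      [6,8] PP\NP   <
        [6,7] "cat" : PP
        [7,8] "near" : (PP\NP)\PP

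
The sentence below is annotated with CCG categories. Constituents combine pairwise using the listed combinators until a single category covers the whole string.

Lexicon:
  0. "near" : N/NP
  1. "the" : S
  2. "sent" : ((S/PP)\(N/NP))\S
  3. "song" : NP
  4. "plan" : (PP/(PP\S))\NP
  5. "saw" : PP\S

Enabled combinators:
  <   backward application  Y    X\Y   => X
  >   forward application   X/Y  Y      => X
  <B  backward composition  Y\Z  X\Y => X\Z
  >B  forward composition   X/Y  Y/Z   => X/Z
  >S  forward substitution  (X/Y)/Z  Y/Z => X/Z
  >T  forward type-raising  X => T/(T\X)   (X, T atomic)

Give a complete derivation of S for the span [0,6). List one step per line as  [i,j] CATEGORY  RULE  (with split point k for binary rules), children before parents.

[0,6] S   >
  [0,3] S/PP   <
    [0,1] "near" : N/NP
    [1,3] (S/PP)\(N/NP)   <
      [1,2] "the" : S
      [2,3] "sent" : ((S/PP)\(N/NP))\S
  [3,6] PP   >
    [3,5] PP/(PP\S)   <
      [3,4] "song" : NP
      [4,5] "plan" : (PP/(PP\S))\NP
    [5,6] "saw" : PP\S

[0,1] N/NP  lex  "near"
[1,2] S  lex  "the"
[2,3] ((S/PP)\(N/NP))\S  lex  "sent"
[1,3] (S/PP)\(N/NP)  <  k=2
[0,3] S/PP  <  k=1
[3,4] NP  lex  "song"
[4,5] (PP/(PP\S))\NP  lex  "plan"
[3,5] PP/(PP\S)  <  k=4
[5,6] PP\S  lex  "saw"
[3,6] PP  >  k=5
[0,6] S  >  k=3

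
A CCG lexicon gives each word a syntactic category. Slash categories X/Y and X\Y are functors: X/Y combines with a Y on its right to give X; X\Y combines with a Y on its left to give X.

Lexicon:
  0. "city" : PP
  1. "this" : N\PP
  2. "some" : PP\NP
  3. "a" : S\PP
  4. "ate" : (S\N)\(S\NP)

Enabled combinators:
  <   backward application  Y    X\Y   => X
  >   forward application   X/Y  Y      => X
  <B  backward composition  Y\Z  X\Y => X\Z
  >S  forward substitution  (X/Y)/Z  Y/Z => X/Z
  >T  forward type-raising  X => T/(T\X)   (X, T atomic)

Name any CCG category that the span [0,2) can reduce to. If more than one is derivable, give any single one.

N

[0,5] S   <
  [0,2] N   <
    [0,1] "city" : PP
    [1,2] "this" : N\PP
  [2,5] S\N   <
    [2,4] S\NP   <B
      [2,3] "some" : PP\NP
      [3,4] "a" : S\PP
    [4,5] "ate" : (S\N)\(S\NP)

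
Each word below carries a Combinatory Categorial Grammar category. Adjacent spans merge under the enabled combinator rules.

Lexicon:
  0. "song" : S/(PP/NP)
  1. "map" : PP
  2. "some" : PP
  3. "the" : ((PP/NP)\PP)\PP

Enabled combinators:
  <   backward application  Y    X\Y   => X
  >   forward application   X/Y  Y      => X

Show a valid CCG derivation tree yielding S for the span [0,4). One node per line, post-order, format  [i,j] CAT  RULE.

[0,4] S   >
  [0,1] "song" : S/(PP/NP)
  [1,4] PP/NP   <
    [1,2] "map" : PP
    [2,4] (PP/NP)\PP   <
      [2,3] "some" : PP
      [3,4] "the" : ((PP/NP)\PP)\PP

[0,1] S/(PP/NP)  lex  "song"
[1,2] PP  lex  "map"
[2,3] PP  lex  "some"
[3,4] ((PP/NP)\PP)\PP  lex  "the"
[2,4] (PP/NP)\PP  <  k=3
[1,4] PP/NP  <  k=2
[0,4] S  >  k=1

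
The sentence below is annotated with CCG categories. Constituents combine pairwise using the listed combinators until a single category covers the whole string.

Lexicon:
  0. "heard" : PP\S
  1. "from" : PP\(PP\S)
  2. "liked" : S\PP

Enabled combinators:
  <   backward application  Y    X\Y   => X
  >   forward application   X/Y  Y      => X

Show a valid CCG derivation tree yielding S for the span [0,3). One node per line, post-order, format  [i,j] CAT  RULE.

[0,1] PP\S  lex  "heard"
[1,2] PP\(PP\S)  lex  "from"
[0,2] PP  <  k=1
[2,3] S\PP  lex  "liked"
[0,3] S  <  k=2

[0,3] S   <
  [0,2] PP   <
    [0,1] "heard" : PP\S
    [1,2] "from" : PP\(PP\S)
  [2,3] "liked" : S\PP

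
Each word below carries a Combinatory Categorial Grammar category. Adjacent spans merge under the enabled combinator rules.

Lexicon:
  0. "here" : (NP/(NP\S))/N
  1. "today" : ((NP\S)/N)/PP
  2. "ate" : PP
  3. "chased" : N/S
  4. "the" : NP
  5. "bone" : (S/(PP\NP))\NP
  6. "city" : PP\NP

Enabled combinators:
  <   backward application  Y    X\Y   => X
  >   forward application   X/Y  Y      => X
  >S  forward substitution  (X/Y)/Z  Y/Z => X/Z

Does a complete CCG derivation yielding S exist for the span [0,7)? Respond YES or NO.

(NP/(NP\S))/N ((NP\S)/N)/PP PP N/S NP (S/(PP\NP))\NP PP\NP
CKY chart[0,7] = {NP}; S ∉ chart

NO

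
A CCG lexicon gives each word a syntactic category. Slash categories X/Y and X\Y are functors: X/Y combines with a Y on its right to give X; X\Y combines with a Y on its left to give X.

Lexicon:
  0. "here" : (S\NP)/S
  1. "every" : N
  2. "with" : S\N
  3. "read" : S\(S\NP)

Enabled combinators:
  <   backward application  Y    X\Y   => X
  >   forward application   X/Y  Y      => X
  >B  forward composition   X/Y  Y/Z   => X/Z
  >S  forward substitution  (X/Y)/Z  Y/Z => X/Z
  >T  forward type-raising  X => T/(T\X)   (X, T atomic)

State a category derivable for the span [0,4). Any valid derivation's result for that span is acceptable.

[0,4] S   <
  [0,3] S\NP   >
    [0,1] "here" : (S\NP)/S
    [1,3] S   >
      [1,2] S/(S\N)   >T
        [1,2] "every" : N
      [2,3] "with" : S\N
  [3,4] "read" : S\(S\NP)

S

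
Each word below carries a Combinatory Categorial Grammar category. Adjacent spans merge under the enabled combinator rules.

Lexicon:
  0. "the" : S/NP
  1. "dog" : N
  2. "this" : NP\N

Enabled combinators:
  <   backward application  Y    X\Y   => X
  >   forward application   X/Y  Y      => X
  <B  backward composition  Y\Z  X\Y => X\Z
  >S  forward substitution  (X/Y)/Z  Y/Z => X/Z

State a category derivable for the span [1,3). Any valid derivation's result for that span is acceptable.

[0,3] S   >
  [0,1] "the" : S/NP
  [1,3] NP   <
    [1,2] "dog" : N
    [2,3] "this" : NP\N

NP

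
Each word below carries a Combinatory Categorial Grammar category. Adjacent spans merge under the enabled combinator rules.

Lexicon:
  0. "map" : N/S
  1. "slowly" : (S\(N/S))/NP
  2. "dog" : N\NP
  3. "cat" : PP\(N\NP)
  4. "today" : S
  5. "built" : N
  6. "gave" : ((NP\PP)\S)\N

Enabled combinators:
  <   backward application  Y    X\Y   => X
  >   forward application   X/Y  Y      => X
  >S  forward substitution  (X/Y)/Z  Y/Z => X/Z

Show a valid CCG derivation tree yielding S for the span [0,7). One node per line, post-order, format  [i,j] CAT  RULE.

[0,7] S   <
  [0,1] "map" : N/S
  [1,7] S\(N/S)   >
    [1,2] "slowly" : (S\(N/S))/NP
    [2,7] NP   <
      [2,4] PP   <
        [2,3] "dog" : N\NP
        [3,4] "cat" : PP\(N\NP)
      [4,7] NP\PP   <
        [4,5] "today" : S
        [5,7] (NP\PP)\S   <
          [5,6] "built" : N
          [6,7] "gave" : ((NP\PP)\S)\N

[0,1] N/S  lex  "map"
[1,2] (S\(N/S))/NP  lex  "slowly"
[2,3] N\NP  lex  "dog"
[3,4] PP\(N\NP)  lex  "cat"
[2,4] PP  <  k=3
[4,5] S  lex  "today"
[5,6] N  lex  "built"
[6,7] ((NP\PP)\S)\N  lex  "gave"
[5,7] (NP\PP)\S  <  k=6
[4,7] NP\PP  <  k=5
[2,7] NP  <  k=4
[1,7] S\(N/S)  >  k=2
[0,7] S  <  k=1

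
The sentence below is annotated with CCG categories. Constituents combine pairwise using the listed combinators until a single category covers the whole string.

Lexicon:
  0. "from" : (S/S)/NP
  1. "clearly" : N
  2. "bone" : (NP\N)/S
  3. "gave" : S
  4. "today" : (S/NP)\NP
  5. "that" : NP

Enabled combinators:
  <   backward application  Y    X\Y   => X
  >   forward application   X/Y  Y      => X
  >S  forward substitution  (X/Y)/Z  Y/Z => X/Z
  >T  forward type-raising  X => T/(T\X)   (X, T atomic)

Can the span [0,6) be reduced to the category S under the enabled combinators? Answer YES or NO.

YES

[0,6] S   >
  [0,5] S/NP   >S
    [0,1] "from" : (S/S)/NP
    [1,5] S/NP   <
      [1,4] NP   <
        [1,2] "clearly" : N
        [2,4] NP\N   >
          [2,3] "bone" : (NP\N)/S
          [3,4] "gave" : S
      [4,5] "today" : (S/NP)\NP
  [5,6] "that" : NP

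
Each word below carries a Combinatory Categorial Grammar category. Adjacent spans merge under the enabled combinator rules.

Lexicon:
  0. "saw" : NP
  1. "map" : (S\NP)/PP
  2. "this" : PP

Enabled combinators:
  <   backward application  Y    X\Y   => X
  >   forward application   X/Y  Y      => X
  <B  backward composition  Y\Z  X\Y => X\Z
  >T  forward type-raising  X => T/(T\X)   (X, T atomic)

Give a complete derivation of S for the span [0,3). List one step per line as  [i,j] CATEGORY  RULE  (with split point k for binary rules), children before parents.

[0,1] NP  lex  "saw"
[1,2] (S\NP)/PP  lex  "map"
[2,3] PP  lex  "this"
[1,3] S\NP  >  k=2
[0,3] S  <  k=1

[0,3] S   <
  [0,1] "saw" : NP
  [1,3] S\NP   >
    [1,2] "map" : (S\NP)/PP
    [2,3] "this" : PP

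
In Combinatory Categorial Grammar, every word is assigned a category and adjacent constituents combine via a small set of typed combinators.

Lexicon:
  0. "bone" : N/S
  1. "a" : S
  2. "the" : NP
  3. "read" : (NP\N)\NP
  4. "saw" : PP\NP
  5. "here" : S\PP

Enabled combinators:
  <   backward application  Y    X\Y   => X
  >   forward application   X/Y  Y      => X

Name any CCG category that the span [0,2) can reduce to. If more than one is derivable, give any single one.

[0,6] S   <
  [0,5] PP   <
    [0,4] NP   <
      [0,2] N   >
        [0,1] "bone" : N/S
        [1,2] "a" : S
      [2,4] NP\N   <
        [2,3] "the" : NP
        [3,4] "read" : (NP\N)\NP
    [4,5] "saw" : PP\NP
  [5,6] "here" : S\PP

N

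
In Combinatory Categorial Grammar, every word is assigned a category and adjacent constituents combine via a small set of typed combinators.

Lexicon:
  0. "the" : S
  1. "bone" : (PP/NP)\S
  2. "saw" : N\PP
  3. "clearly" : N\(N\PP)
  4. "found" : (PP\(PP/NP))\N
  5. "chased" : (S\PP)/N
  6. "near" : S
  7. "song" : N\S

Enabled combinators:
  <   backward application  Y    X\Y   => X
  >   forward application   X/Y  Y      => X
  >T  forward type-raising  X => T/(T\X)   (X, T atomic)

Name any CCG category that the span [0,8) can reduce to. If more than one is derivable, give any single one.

S

[0,8] S   <
  [0,5] PP   <
    [0,2] PP/NP   <
      [0,1] "the" : S
      [1,2] "bone" : (PP/NP)\S
    [2,5] PP\(PP/NP)   <
      [2,4] N   <
        [2,3] "saw" : N\PP
        [3,4] "clearly" : N\(N\PP)
      [4,5] "found" : (PP\(PP/NP))\N
  [5,8] S\PP   >
    [5,6] "chased" : (S\PP)/N
    [6,8] N   >
      [6,7] N/(N\S)   >T
        [6,7] "near" : S
      [7,8] "song" : N\S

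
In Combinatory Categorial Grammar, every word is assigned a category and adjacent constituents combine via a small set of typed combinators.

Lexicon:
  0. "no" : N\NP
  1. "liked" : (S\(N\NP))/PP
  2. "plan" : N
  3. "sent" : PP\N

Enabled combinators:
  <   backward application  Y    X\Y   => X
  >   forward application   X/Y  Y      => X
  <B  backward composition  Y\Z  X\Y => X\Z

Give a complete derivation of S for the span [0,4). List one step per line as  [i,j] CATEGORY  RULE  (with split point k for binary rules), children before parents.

[0,1] N\NP  lex  "no"
[1,2] (S\(N\NP))/PP  lex  "liked"
[2,3] N  lex  "plan"
[3,4] PP\N  lex  "sent"
[2,4] PP  <  k=3
[1,4] S\(N\NP)  >  k=2
[0,4] S  <  k=1

[0,4] S   <
  [0,1] "no" : N\NP
  [1,4] S\(N\NP)   >
    [1,2] "liked" : (S\(N\NP))/PP
    [2,4] PP   <
      [2,3] "plan" : N
      [3,4] "sent" : PP\N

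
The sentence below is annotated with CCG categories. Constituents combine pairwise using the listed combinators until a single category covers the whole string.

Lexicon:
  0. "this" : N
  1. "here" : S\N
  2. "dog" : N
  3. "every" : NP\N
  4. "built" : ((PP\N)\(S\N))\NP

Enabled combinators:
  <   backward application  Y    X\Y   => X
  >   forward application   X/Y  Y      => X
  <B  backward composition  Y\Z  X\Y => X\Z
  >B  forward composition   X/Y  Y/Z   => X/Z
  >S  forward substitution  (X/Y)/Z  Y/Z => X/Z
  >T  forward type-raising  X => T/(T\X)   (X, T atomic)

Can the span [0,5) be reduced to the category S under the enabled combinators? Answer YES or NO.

NO

N S\N N NP\N ((PP\N)\(S\N))\NP
CKY chart[0,5] = {N/(N\PP), NP/(NP\PP), PP, PP/(PP\PP), S/(S\PP)}; S ∉ chart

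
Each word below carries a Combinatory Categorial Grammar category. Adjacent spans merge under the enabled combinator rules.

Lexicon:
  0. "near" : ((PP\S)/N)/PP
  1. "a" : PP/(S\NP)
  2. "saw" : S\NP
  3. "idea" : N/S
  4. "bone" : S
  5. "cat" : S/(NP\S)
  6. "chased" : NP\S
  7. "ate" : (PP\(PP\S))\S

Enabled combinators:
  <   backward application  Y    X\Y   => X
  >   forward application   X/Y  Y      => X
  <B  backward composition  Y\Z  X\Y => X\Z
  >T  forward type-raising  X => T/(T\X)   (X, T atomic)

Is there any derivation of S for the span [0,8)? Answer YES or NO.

NO

((PP\S)/N)/PP PP/(S\NP) S\NP N/S S S/(NP\S) NP\S (PP\(PP\S))\S
CKY chart[0,8] = {N/(N\PP), NP/(NP\PP), PP, PP/(PP\PP), S/(S\PP)}; S ∉ chart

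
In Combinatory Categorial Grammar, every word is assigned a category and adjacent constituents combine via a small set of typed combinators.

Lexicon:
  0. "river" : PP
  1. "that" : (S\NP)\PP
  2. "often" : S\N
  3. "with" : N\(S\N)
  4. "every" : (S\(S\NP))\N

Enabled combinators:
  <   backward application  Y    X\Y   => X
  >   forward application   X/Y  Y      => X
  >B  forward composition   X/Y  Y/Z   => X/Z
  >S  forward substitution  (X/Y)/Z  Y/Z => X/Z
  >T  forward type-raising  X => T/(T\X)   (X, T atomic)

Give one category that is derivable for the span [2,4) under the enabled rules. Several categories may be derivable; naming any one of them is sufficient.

N

[0,5] S   <
  [0,2] S\NP   <
    [0,1] "river" : PP
    [1,2] "that" : (S\NP)\PP
  [2,5] S\(S\NP)   <
    [2,4] N   <
      [2,3] "often" : S\N
      [3,4] "with" : N\(S\N)
    [4,5] "every" : (S\(S\NP))\N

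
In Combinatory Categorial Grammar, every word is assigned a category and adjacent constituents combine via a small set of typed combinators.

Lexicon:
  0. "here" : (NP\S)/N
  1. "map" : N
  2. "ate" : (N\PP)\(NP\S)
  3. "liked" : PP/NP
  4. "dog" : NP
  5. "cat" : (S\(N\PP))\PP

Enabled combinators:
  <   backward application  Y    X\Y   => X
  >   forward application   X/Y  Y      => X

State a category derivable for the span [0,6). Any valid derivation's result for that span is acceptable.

S

[0,6] S   <
  [0,3] N\PP   <
    [0,2] NP\S   >
      [0,1] "here" : (NP\S)/N
      [1,2] "map" : N
    [2,3] "ate" : (N\PP)\(NP\S)
  [3,6] S\(N\PP)   <
    [3,5] PP   >
      [3,4] "liked" : PP/NP
      [4,5] "dog" : NP
    [5,6] "cat" : (S\(N\PP))\PP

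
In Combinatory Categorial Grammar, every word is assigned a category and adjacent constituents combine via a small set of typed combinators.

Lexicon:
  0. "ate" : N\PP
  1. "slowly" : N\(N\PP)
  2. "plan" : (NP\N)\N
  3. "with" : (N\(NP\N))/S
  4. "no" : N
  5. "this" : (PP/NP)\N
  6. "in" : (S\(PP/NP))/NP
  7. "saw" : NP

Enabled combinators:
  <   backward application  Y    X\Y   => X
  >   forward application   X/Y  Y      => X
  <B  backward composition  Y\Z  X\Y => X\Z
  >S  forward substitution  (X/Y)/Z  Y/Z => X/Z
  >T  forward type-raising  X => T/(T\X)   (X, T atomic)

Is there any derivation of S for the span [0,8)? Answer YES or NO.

NO

N\PP N\(N\PP) (NP\N)\N (N\(NP\N))/S N (PP/NP)\N (S\(PP/NP))/NP NP
CKY chart[0,8] = {N, N/(N\N), NP/(NP\N), PP/(PP\N), S/(S\N)}; S ∉ chart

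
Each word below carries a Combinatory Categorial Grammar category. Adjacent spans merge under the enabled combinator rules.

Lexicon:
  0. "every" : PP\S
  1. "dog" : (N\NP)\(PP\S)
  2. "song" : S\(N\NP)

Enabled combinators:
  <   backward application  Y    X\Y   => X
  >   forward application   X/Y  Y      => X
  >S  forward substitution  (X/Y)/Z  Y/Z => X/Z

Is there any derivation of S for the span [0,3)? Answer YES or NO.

[0,3] S   <
  [0,2] N\NP   <
    [0,1] "every" : PP\S
    [1,2] "dog" : (N\NP)\(PP\S)
  [2,3] "song" : S\(N\NP)

YES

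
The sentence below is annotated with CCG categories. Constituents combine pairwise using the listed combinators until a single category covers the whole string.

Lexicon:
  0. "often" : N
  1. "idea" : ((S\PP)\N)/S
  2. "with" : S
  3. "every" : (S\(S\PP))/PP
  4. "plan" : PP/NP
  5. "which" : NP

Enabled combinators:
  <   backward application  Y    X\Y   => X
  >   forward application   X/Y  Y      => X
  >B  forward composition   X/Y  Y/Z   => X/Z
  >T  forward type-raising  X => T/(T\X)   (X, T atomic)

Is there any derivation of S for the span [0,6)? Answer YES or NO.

YES

[0,6] S   <
  [0,3] S\PP   <
    [0,1] "often" : N
    [1,3] (S\PP)\N   >
      [1,2] "idea" : ((S\PP)\N)/S
      [2,3] "with" : S
  [3,6] S\(S\PP)   >
    [3,4] "every" : (S\(S\PP))/PP
    [4,6] PP   >
      [4,5] "plan" : PP/NP
      [5,6] "which" : NP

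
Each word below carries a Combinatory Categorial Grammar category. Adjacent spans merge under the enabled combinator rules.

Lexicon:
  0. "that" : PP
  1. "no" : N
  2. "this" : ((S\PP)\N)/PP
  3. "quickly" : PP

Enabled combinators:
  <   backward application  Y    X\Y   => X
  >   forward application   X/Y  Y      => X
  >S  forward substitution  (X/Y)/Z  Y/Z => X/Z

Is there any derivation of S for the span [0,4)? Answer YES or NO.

YES

[0,4] S   <
  [0,1] "that" : PP
  [1,4] S\PP   <
    [1,2] "no" : N
    [2,4] (S\PP)\N   >
      [2,3] "this" : ((S\PP)\N)/PP
      [3,4] "quickly" : PP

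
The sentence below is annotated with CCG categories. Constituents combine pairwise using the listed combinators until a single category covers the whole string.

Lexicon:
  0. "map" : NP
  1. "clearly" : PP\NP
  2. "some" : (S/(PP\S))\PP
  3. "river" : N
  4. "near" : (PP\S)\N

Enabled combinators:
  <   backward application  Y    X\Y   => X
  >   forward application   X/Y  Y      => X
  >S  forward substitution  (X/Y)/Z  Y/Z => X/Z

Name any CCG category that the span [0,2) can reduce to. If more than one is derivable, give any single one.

[0,5] S   >
  [0,3] S/(PP\S)   <
    [0,2] PP   <
      [0,1] "map" : NP
      [1,2] "clearly" : PP\NP
    [2,3] "some" : (S/(PP\S))\PP
  [3,5] PP\S   <
    [3,4] "river" : N
    [4,5] "near" : (PP\S)\N

PP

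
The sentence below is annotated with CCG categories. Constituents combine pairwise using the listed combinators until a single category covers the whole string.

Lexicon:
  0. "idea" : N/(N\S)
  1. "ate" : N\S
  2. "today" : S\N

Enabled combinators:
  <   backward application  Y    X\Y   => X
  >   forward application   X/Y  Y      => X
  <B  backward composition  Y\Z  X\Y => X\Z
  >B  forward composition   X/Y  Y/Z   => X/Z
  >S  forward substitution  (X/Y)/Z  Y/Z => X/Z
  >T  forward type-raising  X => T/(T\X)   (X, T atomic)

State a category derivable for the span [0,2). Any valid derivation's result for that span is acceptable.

N

[0,3] S   <
  [0,2] N   >
    [0,1] "idea" : N/(N\S)
    [1,2] "ate" : N\S
  [2,3] "today" : S\N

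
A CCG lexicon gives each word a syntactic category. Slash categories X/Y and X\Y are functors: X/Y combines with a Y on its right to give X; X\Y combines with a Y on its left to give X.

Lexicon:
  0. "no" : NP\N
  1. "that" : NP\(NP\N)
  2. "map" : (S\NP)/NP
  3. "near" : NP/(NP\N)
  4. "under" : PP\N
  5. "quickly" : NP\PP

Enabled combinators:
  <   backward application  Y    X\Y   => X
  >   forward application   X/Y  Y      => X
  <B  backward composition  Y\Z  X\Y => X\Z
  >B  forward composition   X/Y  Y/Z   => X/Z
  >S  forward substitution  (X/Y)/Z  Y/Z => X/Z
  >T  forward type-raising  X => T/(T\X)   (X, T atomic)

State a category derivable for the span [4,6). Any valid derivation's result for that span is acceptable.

[0,6] S   <
  [0,2] NP   <
    [0,1] "no" : NP\N
    [1,2] "that" : NP\(NP\N)
  [2,6] S\NP   >
    [2,3] "map" : (S\NP)/NP
    [3,6] NP   >
      [3,4] "near" : NP/(NP\N)
      [4,6] NP\N   <B
        [4,5] "under" : PP\N
        [5,6] "quickly" : NP\PP

NP\N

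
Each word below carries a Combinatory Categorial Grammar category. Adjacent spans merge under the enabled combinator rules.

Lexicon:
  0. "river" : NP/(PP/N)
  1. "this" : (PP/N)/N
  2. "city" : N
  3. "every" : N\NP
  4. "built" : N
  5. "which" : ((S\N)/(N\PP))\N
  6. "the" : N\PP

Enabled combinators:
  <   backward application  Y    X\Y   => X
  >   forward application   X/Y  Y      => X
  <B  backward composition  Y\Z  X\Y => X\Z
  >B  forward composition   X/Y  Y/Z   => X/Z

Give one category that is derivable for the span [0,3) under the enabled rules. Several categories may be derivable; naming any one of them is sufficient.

NP

[0,7] S   <
  [0,4] N   <
    [0,3] NP   >
      [0,2] NP/N   >B
        [0,1] "river" : NP/(PP/N)
        [1,2] "this" : (PP/N)/N
      [2,3] "city" : N
    [3,4] "every" : N\NP
  [4,7] S\N   >
    [4,6] (S\N)/(N\PP)   <
      [4,5] "built" : N
      [5,6] "which" : ((S\N)/(N\PP))\N
    [6,7] "the" : N\PP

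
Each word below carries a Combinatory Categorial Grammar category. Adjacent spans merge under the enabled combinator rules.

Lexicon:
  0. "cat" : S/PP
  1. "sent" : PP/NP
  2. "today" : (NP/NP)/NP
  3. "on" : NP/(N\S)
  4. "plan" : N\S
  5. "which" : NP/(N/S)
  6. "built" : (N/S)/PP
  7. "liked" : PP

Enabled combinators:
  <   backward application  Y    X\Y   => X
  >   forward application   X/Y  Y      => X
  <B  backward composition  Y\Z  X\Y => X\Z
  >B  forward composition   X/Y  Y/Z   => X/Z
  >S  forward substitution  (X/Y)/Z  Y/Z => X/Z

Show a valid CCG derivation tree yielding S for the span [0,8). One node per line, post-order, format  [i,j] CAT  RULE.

[0,1] S/PP  lex  "cat"
[1,2] PP/NP  lex  "sent"
[2,3] (NP/NP)/NP  lex  "today"
[3,4] NP/(N\S)  lex  "on"
[4,5] N\S  lex  "plan"
[3,5] NP  >  k=4
[2,5] NP/NP  >  k=3
[1,5] PP/NP  >B  k=2
[5,6] NP/(N/S)  lex  "which"
[6,7] (N/S)/PP  lex  "built"
[5,7] NP/PP  >B  k=6
[7,8] PP  lex  "liked"
[5,8] NP  >  k=7
[1,8] PP  >  k=5
[0,8] S  >  k=1

[0,8] S   >
  [0,1] "cat" : S/PP
  [1,8] PP   >
    [1,5] PP/NP   >B
      [1,2] "sent" : PP/NP
      [2,5] NP/NP   >
        [2,3] "today" : (NP/NP)/NP
        [3,5] NP   >
          [3,4] "on" : NP/(N\S)
          [4,5] "plan" : N\S
    [5,8] NP   >
      [5,7] NP/PP   >B
        [5,6] "which" : NP/(N/S)
        [6,7] "built" : (N/S)/PP
      [7,8] "liked" : PP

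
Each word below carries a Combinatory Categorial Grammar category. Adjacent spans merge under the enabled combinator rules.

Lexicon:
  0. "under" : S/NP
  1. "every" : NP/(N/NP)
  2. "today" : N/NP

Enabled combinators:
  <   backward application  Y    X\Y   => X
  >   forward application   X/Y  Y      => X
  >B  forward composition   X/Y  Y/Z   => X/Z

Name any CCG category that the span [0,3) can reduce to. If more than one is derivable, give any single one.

S

[0,3] S   >
  [0,1] "under" : S/NP
  [1,3] NP   >
    [1,2] "every" : NP/(N/NP)
    [2,3] "today" : N/NP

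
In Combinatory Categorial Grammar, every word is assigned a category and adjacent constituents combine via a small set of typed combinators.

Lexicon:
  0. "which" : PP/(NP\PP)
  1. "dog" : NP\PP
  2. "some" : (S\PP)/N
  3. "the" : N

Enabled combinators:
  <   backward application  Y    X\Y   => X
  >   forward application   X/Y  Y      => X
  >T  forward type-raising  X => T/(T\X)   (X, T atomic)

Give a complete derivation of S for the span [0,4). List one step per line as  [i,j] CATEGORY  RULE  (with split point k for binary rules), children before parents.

[0,4] S   <
  [0,2] PP   >
    [0,1] "which" : PP/(NP\PP)
    [1,2] "dog" : NP\PP
  [2,4] S\PP   >
    [2,3] "some" : (S\PP)/N
    [3,4] "the" : N

[0,1] PP/(NP\PP)  lex  "which"
[1,2] NP\PP  lex  "dog"
[0,2] PP  >  k=1
[2,3] (S\PP)/N  lex  "some"
[3,4] N  lex  "the"
[2,4] S\PP  >  k=3
[0,4] S  <  k=2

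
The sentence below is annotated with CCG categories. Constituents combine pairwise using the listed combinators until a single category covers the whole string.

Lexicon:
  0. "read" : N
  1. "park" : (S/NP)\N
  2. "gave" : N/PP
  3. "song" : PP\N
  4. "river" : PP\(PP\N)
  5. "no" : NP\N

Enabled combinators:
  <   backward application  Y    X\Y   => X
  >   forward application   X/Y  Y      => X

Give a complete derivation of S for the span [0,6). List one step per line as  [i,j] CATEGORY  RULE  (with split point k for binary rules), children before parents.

[0,1] N  lex  "read"
[1,2] (S/NP)\N  lex  "park"
[0,2] S/NP  <  k=1
[2,3] N/PP  lex  "gave"
[3,4] PP\N  lex  "song"
[4,5] PP\(PP\N)  lex  "river"
[3,5] PP  <  k=4
[2,5] N  >  k=3
[5,6] NP\N  lex  "no"
[2,6] NP  <  k=5
[0,6] S  >  k=2

[0,6] S   >
  [0,2] S/NP   <
    [0,1] "read" : N
    [1,2] "park" : (S/NP)\N
  [2,6] NP   <
    [2,5] N   >
      [2,3] "gave" : N/PP
      [3,5] PP   <
        [3,4] "song" : PP\N
        [4,5] "river" : PP\(PP\N)
    [5,6] "no" : NP\N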